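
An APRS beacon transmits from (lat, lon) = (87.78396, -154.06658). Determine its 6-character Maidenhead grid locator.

BR27xs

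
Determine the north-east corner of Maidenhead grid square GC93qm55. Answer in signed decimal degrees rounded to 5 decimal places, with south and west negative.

Field G=6, C=2: +6·20° lon, +2·10° lat → SW at lon -60°, lat -70°.
Square 9, 3: +9·2° lon, +3·1° lat → SW at lon -42°, lat -67°.
Subsquare q=16, m=12: +16·0.0833333° lon, +12·0.0416667° lat → SW at lon -40.6667°, lat -66.5°.
Extended square 5, 5: +5·0.00833333° lon, +5·0.00416667° lat → SW at lon -40.625°, lat -66.4792°.
Cell spans 0.00833333° lon × 0.00416667° lat. NE corner is SW corner plus one full cell.
latitude -66.47500, longitude -40.61667.

-66.47500, -40.61667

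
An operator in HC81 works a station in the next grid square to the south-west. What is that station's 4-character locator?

Longitude square 8; −1 → 7.
Latitude square 1; −1 → 0.

HC70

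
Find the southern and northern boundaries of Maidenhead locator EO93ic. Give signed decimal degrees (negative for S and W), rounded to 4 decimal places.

53.0833, 53.1250

Field E=4, O=14: +4·20° lon, +14·10° lat → SW at lon -100°, lat 50°.
Square 9, 3: +9·2° lon, +3·1° lat → SW at lon -82°, lat 53°.
Subsquare i=8, c=2: +8·0.0833333° lon, +2·0.0416667° lat → SW at lon -81.3333°, lat 53.0833°.
Cell spans 0.0833333° lon × 0.0416667° lat.
south 53.0833, north 53.1250.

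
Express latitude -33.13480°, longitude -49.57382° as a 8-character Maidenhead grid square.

Offset from 180°W / 90°S: lon 130.42618°, lat 56.86520°.
Field: lon ⌊130.42618/20⌋ = 6 → G; lat ⌊56.86520/10⌋ = 5 → F.
Square: lon ⌊10.42618/2⌋ = 5; lat ⌊6.86520/1⌋ = 6.
Subsquare: lon ⌊0.42618/0.0833333⌋ = 5 → f; lat ⌊0.86520/0.0416667⌋ = 20 → u.
Extended square: lon ⌊0.00951/0.00833333⌋ = 1; lat ⌊0.03187/0.00416667⌋ = 7.

GF56fu17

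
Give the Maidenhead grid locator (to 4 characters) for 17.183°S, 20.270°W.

HH92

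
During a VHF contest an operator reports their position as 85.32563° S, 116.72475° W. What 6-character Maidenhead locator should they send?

DA14pq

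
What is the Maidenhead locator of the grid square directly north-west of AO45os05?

AO45ns96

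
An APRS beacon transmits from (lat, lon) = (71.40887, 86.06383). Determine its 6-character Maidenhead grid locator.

NQ31aj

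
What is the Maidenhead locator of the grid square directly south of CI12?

CI11

Latitude square 2; −1 → 1.
The longitude characters are unchanged.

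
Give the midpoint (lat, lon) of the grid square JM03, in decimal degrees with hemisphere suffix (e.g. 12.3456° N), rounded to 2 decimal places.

33.50° N, 1.00° E

Field J=9, M=12: +9·20° lon, +12·10° lat → SW at lon 0°, lat 30°.
Square 0, 3: +0·2° lon, +3·1° lat → SW at lon 0°, lat 33°.
Cell spans 2° lon × 1° lat. Centre is SW corner plus half of each.
latitude 33.50° N, longitude 1.00° E.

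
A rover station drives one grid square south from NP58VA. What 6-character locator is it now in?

NP57vx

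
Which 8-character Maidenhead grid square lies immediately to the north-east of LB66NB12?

LB66nb23

Longitude extended square 1; +1 → 2.
Latitude extended square 2; +1 → 3.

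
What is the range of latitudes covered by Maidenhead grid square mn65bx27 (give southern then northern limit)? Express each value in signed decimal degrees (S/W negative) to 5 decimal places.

Field M=12, N=13: +12·20° lon, +13·10° lat → SW at lon 60°, lat 40°.
Square 6, 5: +6·2° lon, +5·1° lat → SW at lon 72°, lat 45°.
Subsquare b=1, x=23: +1·0.0833333° lon, +23·0.0416667° lat → SW at lon 72.0833°, lat 45.9583°.
Extended square 2, 7: +2·0.00833333° lon, +7·0.00416667° lat → SW at lon 72.1°, lat 45.9875°.
Cell spans 0.00833333° lon × 0.00416667° lat.
south 45.98750, north 45.99167.

45.98750, 45.99167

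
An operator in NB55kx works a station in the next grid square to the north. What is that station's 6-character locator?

Latitude subsquare x = 23; +1 → 24, wraps to 0 = a, carry into square.
Latitude square 5; +1 → 6.
The longitude characters are unchanged.

NB56ka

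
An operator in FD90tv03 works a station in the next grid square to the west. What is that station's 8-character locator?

FD90sv93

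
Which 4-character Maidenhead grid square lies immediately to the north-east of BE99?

CF00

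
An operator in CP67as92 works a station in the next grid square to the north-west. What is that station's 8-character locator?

CP67as83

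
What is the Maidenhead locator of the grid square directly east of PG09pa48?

Longitude extended square 4; +1 → 5.
The latitude characters are unchanged.

PG09pa58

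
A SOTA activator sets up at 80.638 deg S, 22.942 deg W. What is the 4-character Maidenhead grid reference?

HA89

Offset from 180°W / 90°S: lon 157.06°, lat 9.36°.
Field: 157.06/20 → 7 → H, 9.36/10 → 0 → A; chars HA.
Square: 17.06/2 → 8, 9.36/1 → 9; chars 89.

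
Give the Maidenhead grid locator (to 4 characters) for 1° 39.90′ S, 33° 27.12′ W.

HI38

Add 180° to longitude and 90° to latitude: 146.55, 88.33.
Field (20°×10°, letters A–R): lon ⌊146.55/20⌋ = 7 → H; lat ⌊88.33/10⌋ = 8 → I.
Square (2°×1°, digits 0–9): lon ⌊6.55/2⌋ = 3; lat ⌊8.33/1⌋ = 8.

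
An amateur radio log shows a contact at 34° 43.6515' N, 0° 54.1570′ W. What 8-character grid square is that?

IM94nr14

Offset from 180°W / 90°S: lon 179.09738°, lat 124.72752°.
Field: 179.09738/20 → 8 → I, 124.72752/10 → 12 → M; chars IM.
Square: 19.09738/2 → 9, 4.72752/1 → 4; chars 94.
Subsquare: 1.09738/0.0833333 → 13 → n, 0.72752/0.0416667 → 17 → r; chars nr.
Extended square: 0.01405/0.00833333 → 1, 0.01919/0.00416667 → 4; chars 14.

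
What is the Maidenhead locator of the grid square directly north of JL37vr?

Latitude subsquare r = 17; +1 → 18 = s.
The longitude characters are unchanged.

JL37vs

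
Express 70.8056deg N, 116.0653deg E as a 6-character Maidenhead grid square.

OQ80at

Add 180° to longitude and 90° to latitude: 296.0653, 160.8056.
Field: 296.0653/20 → 14 → O, 160.8056/10 → 16 → Q; chars OQ.
Square: 16.0653/2 → 8, 0.8056/1 → 0; chars 80.
Subsquare: 0.0653/0.0833333 → 0 → a, 0.8056/0.0416667 → 19 → t; chars at.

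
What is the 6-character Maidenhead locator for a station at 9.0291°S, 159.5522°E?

QI90sx

Shift to the Maidenhead origin (180°W, 90°S): lon 339.5522, lat 80.9709.
Field: lon ⌊339.5522/20⌋ = 16 → Q; lat ⌊80.9709/10⌋ = 8 → I.
Square: lon ⌊19.5522/2⌋ = 9; lat ⌊0.9709/1⌋ = 0.
Subsquare: lon ⌊1.5522/0.0833333⌋ = 18 → s; lat ⌊0.9709/0.0416667⌋ = 23 → x.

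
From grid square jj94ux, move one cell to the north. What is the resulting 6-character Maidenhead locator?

Latitude subsquare x = 23; +1 → 24, wraps to 0 = a, carry into square.
Latitude square 4; +1 → 5.
The longitude characters are unchanged.

JJ95ua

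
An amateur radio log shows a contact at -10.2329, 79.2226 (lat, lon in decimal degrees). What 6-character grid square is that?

MH99os

Offset from 180°W / 90°S: lon 259.2226°, lat 79.7671°.
Field: lon ⌊259.2226/20⌋ = 12 → M; lat ⌊79.7671/10⌋ = 7 → H.
Square: lon ⌊19.2226/2⌋ = 9; lat ⌊9.7671/1⌋ = 9.
Subsquare: lon ⌊1.2226/0.0833333⌋ = 14 → o; lat ⌊0.7671/0.0416667⌋ = 18 → s.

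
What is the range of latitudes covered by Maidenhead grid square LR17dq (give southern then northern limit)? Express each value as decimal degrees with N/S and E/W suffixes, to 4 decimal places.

Field L=11, R=17: +11·20° lon, +17·10° lat → SW at lon 40°, lat 80°.
Square 1, 7: +1·2° lon, +7·1° lat → SW at lon 42°, lat 87°.
Subsquare d=3, q=16: +3·0.0833333° lon, +16·0.0416667° lat → SW at lon 42.25°, lat 87.6667°.
Cell spans 0.0833333° lon × 0.0416667° lat.
south 87.6667° N, north 87.7083° N.

87.6667° N, 87.7083° N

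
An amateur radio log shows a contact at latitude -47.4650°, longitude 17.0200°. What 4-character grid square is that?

JE82

Offset from 180°W / 90°S: lon 197.02°, lat 42.53°.
Field: 197.02/20 → 9 → J, 42.53/10 → 4 → E; chars JE.
Square: 17.02/2 → 8, 2.53/1 → 2; chars 82.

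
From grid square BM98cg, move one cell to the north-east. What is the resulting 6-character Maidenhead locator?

BM98dh

Longitude subsquare c = 2; +1 → 3 = d.
Latitude subsquare g = 6; +1 → 7 = h.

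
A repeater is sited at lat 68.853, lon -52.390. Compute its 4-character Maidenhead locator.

Add 180° to longitude and 90° to latitude: 127.61, 158.85.
Field: 127.61/20 → 6 → G, 158.85/10 → 15 → P; chars GP.
Square: 7.61/2 → 3, 8.85/1 → 8; chars 38.

GP38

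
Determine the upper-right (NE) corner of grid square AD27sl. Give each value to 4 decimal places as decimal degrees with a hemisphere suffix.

Field A=0, D=3: +0·20° lon, +3·10° lat → SW at lon -180°, lat -60°.
Square 2, 7: +2·2° lon, +7·1° lat → SW at lon -176°, lat -53°.
Subsquare s=18, l=11: +18·0.0833333° lon, +11·0.0416667° lat → SW at lon -174.5°, lat -52.5417°.
Cell spans 0.0833333° lon × 0.0416667° lat. NE corner is SW corner plus one full cell.
latitude 52.5000° S, longitude 174.4167° W.

52.5000° S, 174.4167° W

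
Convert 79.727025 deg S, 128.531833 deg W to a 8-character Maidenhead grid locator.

CB50rg65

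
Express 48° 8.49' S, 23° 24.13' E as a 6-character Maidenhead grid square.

KE11qu

Shift to the Maidenhead origin (180°W, 90°S): lon 203.4022, lat 41.8585.
Field: 203.4022/20 → 10 → K, 41.8585/10 → 4 → E; chars KE.
Square: 3.4022/2 → 1, 1.8585/1 → 1; chars 11.
Subsquare: 1.4022/0.0833333 → 16 → q, 0.8585/0.0416667 → 20 → u; chars qu.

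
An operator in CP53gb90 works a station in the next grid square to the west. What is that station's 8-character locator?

CP53gb80

Longitude extended square 9; −1 → 8.
The latitude characters are unchanged.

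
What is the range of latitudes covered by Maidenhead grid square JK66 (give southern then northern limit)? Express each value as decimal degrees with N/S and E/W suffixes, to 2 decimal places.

16.00° N, 17.00° N

Field J=9, K=10: +9·20° lon, +10·10° lat → SW at lon 0°, lat 10°.
Square 6, 6: +6·2° lon, +6·1° lat → SW at lon 12°, lat 16°.
Cell spans 2° lon × 1° lat.
south 16.00° N, north 17.00° N.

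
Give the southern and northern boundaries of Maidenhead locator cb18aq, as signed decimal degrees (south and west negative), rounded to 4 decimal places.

Field C=2, B=1: +2·20° lon, +1·10° lat → SW at lon -140°, lat -80°.
Square 1, 8: +1·2° lon, +8·1° lat → SW at lon -138°, lat -72°.
Subsquare a=0, q=16: +0·0.0833333° lon, +16·0.0416667° lat → SW at lon -138°, lat -71.3333°.
Cell spans 0.0833333° lon × 0.0416667° lat.
south -71.3333, north -71.2917.

-71.3333, -71.2917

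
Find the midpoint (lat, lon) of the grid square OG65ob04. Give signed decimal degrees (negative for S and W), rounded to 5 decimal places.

-24.93958, 113.17083

Field O=14, G=6: +14·20° lon, +6·10° lat → SW at lon 100°, lat -30°.
Square 6, 5: +6·2° lon, +5·1° lat → SW at lon 112°, lat -25°.
Subsquare o=14, b=1: +14·0.0833333° lon, +1·0.0416667° lat → SW at lon 113.167°, lat -24.9583°.
Extended square 0, 4: +0·0.00833333° lon, +4·0.00416667° lat → SW at lon 113.167°, lat -24.9417°.
Cell spans 0.00833333° lon × 0.00416667° lat. Centre is SW corner plus half of each.
latitude -24.93958, longitude 113.17083.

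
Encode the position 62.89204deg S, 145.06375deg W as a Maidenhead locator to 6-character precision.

Add 180° to longitude and 90° to latitude: 34.9363, 27.1080.
Field: 34.9363/20 → 1 → B, 27.1080/10 → 2 → C; chars BC.
Square: 14.9363/2 → 7, 7.1080/1 → 7; chars 77.
Subsquare: 0.9363/0.0833333 → 11 → l, 0.1080/0.0416667 → 2 → c; chars lc.

BC77lc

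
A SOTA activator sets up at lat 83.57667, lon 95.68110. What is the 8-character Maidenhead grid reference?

Shift to the Maidenhead origin (180°W, 90°S): lon 275.68110, lat 173.57667.
Field: 275.68110/20 → 13 → N, 173.57667/10 → 17 → R; chars NR.
Square: 15.68110/2 → 7, 3.57667/1 → 3; chars 73.
Subsquare: 1.68110/0.0833333 → 20 → u, 0.57667/0.0416667 → 13 → n; chars un.
Extended square: 0.01443/0.00833333 → 1, 0.03500/0.00416667 → 8; chars 18.

NR73un18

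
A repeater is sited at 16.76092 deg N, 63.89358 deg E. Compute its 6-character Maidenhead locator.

MK16ws

Shift to the Maidenhead origin (180°W, 90°S): lon 243.8936, lat 106.7609.
Field: lon ⌊243.8936/20⌋ = 12 → M; lat ⌊106.7609/10⌋ = 10 → K.
Square: lon ⌊3.8936/2⌋ = 1; lat ⌊6.7609/1⌋ = 6.
Subsquare: lon ⌊1.8936/0.0833333⌋ = 22 → w; lat ⌊0.7609/0.0416667⌋ = 18 → s.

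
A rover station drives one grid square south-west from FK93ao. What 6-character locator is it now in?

FK83xn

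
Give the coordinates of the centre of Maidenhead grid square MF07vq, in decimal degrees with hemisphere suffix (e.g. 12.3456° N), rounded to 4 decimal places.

Field M=12, F=5: +12·20° lon, +5·10° lat → SW at lon 60°, lat -40°.
Square 0, 7: +0·2° lon, +7·1° lat → SW at lon 60°, lat -33°.
Subsquare v=21, q=16: +21·0.0833333° lon, +16·0.0416667° lat → SW at lon 61.75°, lat -32.3333°.
Cell spans 0.0833333° lon × 0.0416667° lat. Centre is SW corner plus half of each.
latitude 32.3125° S, longitude 61.7917° E.

32.3125° S, 61.7917° E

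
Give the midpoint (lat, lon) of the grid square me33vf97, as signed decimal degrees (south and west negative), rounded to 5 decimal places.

-46.76042, 67.82917

Field M=12, E=4: +12·20° lon, +4·10° lat → SW at lon 60°, lat -50°.
Square 3, 3: +3·2° lon, +3·1° lat → SW at lon 66°, lat -47°.
Subsquare v=21, f=5: +21·0.0833333° lon, +5·0.0416667° lat → SW at lon 67.75°, lat -46.7917°.
Extended square 9, 7: +9·0.00833333° lon, +7·0.00416667° lat → SW at lon 67.825°, lat -46.7625°.
Cell spans 0.00833333° lon × 0.00416667° lat. Centre is SW corner plus half of each.
latitude -46.76042, longitude 67.82917.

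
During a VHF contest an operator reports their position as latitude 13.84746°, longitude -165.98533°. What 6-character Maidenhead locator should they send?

AK73au

Offset from 180°W / 90°S: lon 14.0147°, lat 103.8475°.
Field: lon ⌊14.0147/20⌋ = 0 → A; lat ⌊103.8475/10⌋ = 10 → K.
Square: lon ⌊14.0147/2⌋ = 7; lat ⌊3.8475/1⌋ = 3.
Subsquare: lon ⌊0.0147/0.0833333⌋ = 0 → a; lat ⌊0.8475/0.0416667⌋ = 20 → u.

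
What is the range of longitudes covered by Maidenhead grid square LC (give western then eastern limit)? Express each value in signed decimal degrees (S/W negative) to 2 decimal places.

40.00, 60.00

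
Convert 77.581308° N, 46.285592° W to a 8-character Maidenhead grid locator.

GQ67un59

Offset from 180°W / 90°S: lon 133.71441°, lat 167.58131°.
Field: lon ⌊133.71441/20⌋ = 6 → G; lat ⌊167.58131/10⌋ = 16 → Q.
Square: lon ⌊13.71441/2⌋ = 6; lat ⌊7.58131/1⌋ = 7.
Subsquare: lon ⌊1.71441/0.0833333⌋ = 20 → u; lat ⌊0.58131/0.0416667⌋ = 13 → n.
Extended square: lon ⌊0.04774/0.00833333⌋ = 5; lat ⌊0.03964/0.00416667⌋ = 9.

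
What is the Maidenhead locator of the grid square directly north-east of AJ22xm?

AJ32an

Longitude subsquare x = 23; +1 → 24, wraps to 0 = a, carry into square.
Longitude square 2; +1 → 3.
Latitude subsquare m = 12; +1 → 13 = n.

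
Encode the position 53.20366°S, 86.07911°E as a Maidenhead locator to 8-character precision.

ND36at91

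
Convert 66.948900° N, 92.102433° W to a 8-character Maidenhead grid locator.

EP36ww77

Shift to the Maidenhead origin (180°W, 90°S): lon 87.89757, lat 156.94890.
Field: lon ⌊87.89757/20⌋ = 4 → E; lat ⌊156.94890/10⌋ = 15 → P.
Square: lon ⌊7.89757/2⌋ = 3; lat ⌊6.94890/1⌋ = 6.
Subsquare: lon ⌊1.89757/0.0833333⌋ = 22 → w; lat ⌊0.94890/0.0416667⌋ = 22 → w.
Extended square: lon ⌊0.06423/0.00833333⌋ = 7; lat ⌊0.03223/0.00416667⌋ = 7.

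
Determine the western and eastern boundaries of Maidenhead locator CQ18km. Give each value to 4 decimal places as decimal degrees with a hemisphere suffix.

137.1667° W, 137.0833° W

Field C=2, Q=16: +2·20° lon, +16·10° lat → SW at lon -140°, lat 70°.
Square 1, 8: +1·2° lon, +8·1° lat → SW at lon -138°, lat 78°.
Subsquare k=10, m=12: +10·0.0833333° lon, +12·0.0416667° lat → SW at lon -137.167°, lat 78.5°.
Cell spans 0.0833333° lon × 0.0416667° lat.
west 137.1667° W, east 137.0833° W.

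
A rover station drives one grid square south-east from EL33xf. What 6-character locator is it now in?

Longitude subsquare x = 23; +1 → 24, wraps to 0 = a, carry into square.
Longitude square 3; +1 → 4.
Latitude subsquare f = 5; −1 → 4 = e.

EL43ae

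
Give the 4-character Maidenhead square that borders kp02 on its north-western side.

JP93

Longitude square 0; −1 → -1, wraps to 9, carry into field.
Longitude field K = 10; −1 → 9 = J.
Latitude square 2; +1 → 3.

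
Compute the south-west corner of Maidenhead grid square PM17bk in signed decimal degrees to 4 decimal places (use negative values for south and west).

Field P=15, M=12: +15·20° lon, +12·10° lat → SW at lon 120°, lat 30°.
Square 1, 7: +1·2° lon, +7·1° lat → SW at lon 122°, lat 37°.
Subsquare b=1, k=10: +1·0.0833333° lon, +10·0.0416667° lat → SW at lon 122.083°, lat 37.4167°.
latitude 37.4167, longitude 122.0833.

37.4167, 122.0833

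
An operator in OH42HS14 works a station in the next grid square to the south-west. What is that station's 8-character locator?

OH42hs03

Longitude extended square 1; −1 → 0.
Latitude extended square 4; −1 → 3.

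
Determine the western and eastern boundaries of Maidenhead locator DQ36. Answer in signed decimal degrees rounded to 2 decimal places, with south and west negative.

-114.00, -112.00

Field D=3, Q=16: +3·20° lon, +16·10° lat → SW at lon -120°, lat 70°.
Square 3, 6: +3·2° lon, +6·1° lat → SW at lon -114°, lat 76°.
Cell spans 2° lon × 1° lat.
west -114.00, east -112.00.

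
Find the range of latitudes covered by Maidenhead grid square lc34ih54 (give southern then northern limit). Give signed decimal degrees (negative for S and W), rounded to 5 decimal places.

-65.69167, -65.68750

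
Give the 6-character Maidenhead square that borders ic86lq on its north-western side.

IC86kr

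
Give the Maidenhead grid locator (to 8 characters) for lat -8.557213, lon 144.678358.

QI21ik16

Offset from 180°W / 90°S: lon 324.67836°, lat 81.44279°.
Field: lon ⌊324.67836/20⌋ = 16 → Q; lat ⌊81.44279/10⌋ = 8 → I.
Square: lon ⌊4.67836/2⌋ = 2; lat ⌊1.44279/1⌋ = 1.
Subsquare: lon ⌊0.67836/0.0833333⌋ = 8 → i; lat ⌊0.44279/0.0416667⌋ = 10 → k.
Extended square: lon ⌊0.01169/0.00833333⌋ = 1; lat ⌊0.02612/0.00416667⌋ = 6.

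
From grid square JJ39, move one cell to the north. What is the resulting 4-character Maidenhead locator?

JK30

Latitude square 9; +1 → 10, wraps to 0, carry into field.
Latitude field J = 9; +1 → 10 = K.
The longitude characters are unchanged.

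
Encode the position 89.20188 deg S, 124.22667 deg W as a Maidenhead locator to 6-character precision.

Add 180° to longitude and 90° to latitude: 55.7733, 0.7981.
Field (20°×10°, letters A–R): 55.7733/20 → 2 → C, 0.7981/10 → 0 → A; chars CA.
Square (2°×1°, digits 0–9): 15.7733/2 → 7, 0.7981/1 → 0; chars 70.
Subsquare (5′×2.5′, letters a–x): 1.7733/0.0833333 → 21 → v, 0.7981/0.0416667 → 19 → t; chars vt.

CA70vt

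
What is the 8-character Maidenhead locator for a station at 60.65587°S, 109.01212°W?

DC59li82

Offset from 180°W / 90°S: lon 70.98788°, lat 29.34413°.
Field: 70.98788/20 → 3 → D, 29.34413/10 → 2 → C; chars DC.
Square: 10.98788/2 → 5, 9.34413/1 → 9; chars 59.
Subsquare: 0.98788/0.0833333 → 11 → l, 0.34413/0.0416667 → 8 → i; chars li.
Extended square: 0.07121/0.00833333 → 8, 0.01080/0.00416667 → 2; chars 82.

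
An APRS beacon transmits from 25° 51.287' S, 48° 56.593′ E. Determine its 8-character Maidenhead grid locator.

LG44ld34

Add 180° to longitude and 90° to latitude: 228.94322, 64.14522.
Field: lon ⌊228.94322/20⌋ = 11 → L; lat ⌊64.14522/10⌋ = 6 → G.
Square: lon ⌊8.94322/2⌋ = 4; lat ⌊4.14522/1⌋ = 4.
Subsquare: lon ⌊0.94322/0.0833333⌋ = 11 → l; lat ⌊0.14522/0.0416667⌋ = 3 → d.
Extended square: lon ⌊0.02655/0.00833333⌋ = 3; lat ⌊0.02022/0.00416667⌋ = 4.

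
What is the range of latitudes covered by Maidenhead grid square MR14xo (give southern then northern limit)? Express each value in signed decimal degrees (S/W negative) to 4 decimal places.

84.5833, 84.6250

Field M=12, R=17: +12·20° lon, +17·10° lat → SW at lon 60°, lat 80°.
Square 1, 4: +1·2° lon, +4·1° lat → SW at lon 62°, lat 84°.
Subsquare x=23, o=14: +23·0.0833333° lon, +14·0.0416667° lat → SW at lon 63.9167°, lat 84.5833°.
Cell spans 0.0833333° lon × 0.0416667° lat.
south 84.5833, north 84.6250.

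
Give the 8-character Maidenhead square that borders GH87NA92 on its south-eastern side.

Longitude extended square 9; +1 → 10, wraps to 0, carry into subsquare.
Longitude subsquare n = 13; +1 → 14 = o.
Latitude extended square 2; −1 → 1.

GH87oa01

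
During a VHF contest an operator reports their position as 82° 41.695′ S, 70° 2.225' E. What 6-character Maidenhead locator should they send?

MA57ah

Shift to the Maidenhead origin (180°W, 90°S): lon 250.0371, lat 7.3051.
Field: lon ⌊250.0371/20⌋ = 12 → M; lat ⌊7.3051/10⌋ = 0 → A.
Square: lon ⌊10.0371/2⌋ = 5; lat ⌊7.3051/1⌋ = 7.
Subsquare: lon ⌊0.0371/0.0833333⌋ = 0 → a; lat ⌊0.3051/0.0416667⌋ = 7 → h.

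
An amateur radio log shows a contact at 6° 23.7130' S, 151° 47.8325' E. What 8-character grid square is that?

Shift to the Maidenhead origin (180°W, 90°S): lon 331.79721, lat 83.60478.
Field: 331.79721/20 → 16 → Q, 83.60478/10 → 8 → I; chars QI.
Square: 11.79721/2 → 5, 3.60478/1 → 3; chars 53.
Subsquare: 1.79721/0.0833333 → 21 → v, 0.60478/0.0416667 → 14 → o; chars vo.
Extended square: 0.04721/0.00833333 → 5, 0.02145/0.00416667 → 5; chars 55.

QI53vo55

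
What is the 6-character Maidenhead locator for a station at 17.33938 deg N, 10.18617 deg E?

JK57ci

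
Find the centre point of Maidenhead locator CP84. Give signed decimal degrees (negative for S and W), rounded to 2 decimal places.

64.50, -123.00

Field C=2, P=15: +2·20° lon, +15·10° lat → SW at lon -140°, lat 60°.
Square 8, 4: +8·2° lon, +4·1° lat → SW at lon -124°, lat 64°.
Cell spans 2° lon × 1° lat. Centre is SW corner plus half of each.
latitude 64.50, longitude -123.00.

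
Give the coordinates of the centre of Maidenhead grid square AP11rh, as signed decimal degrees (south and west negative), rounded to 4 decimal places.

61.3125, -176.5417

Field A=0, P=15: +0·20° lon, +15·10° lat → SW at lon -180°, lat 60°.
Square 1, 1: +1·2° lon, +1·1° lat → SW at lon -178°, lat 61°.
Subsquare r=17, h=7: +17·0.0833333° lon, +7·0.0416667° lat → SW at lon -176.583°, lat 61.2917°.
Cell spans 0.0833333° lon × 0.0416667° lat. Centre is SW corner plus half of each.
latitude 61.3125, longitude -176.5417.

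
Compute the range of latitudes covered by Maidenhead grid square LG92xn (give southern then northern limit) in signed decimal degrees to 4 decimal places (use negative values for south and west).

-27.4583, -27.4167

Field L=11, G=6: +11·20° lon, +6·10° lat → SW at lon 40°, lat -30°.
Square 9, 2: +9·2° lon, +2·1° lat → SW at lon 58°, lat -28°.
Subsquare x=23, n=13: +23·0.0833333° lon, +13·0.0416667° lat → SW at lon 59.9167°, lat -27.4583°.
Cell spans 0.0833333° lon × 0.0416667° lat.
south -27.4583, north -27.4167.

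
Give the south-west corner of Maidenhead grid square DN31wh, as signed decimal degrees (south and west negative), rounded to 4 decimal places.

41.2917, -112.1667

Field D=3, N=13: +3·20° lon, +13·10° lat → SW at lon -120°, lat 40°.
Square 3, 1: +3·2° lon, +1·1° lat → SW at lon -114°, lat 41°.
Subsquare w=22, h=7: +22·0.0833333° lon, +7·0.0416667° lat → SW at lon -112.167°, lat 41.2917°.
latitude 41.2917, longitude -112.1667.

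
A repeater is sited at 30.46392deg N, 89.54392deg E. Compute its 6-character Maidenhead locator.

Add 180° to longitude and 90° to latitude: 269.5439, 120.4639.
Field: lon ⌊269.5439/20⌋ = 13 → N; lat ⌊120.4639/10⌋ = 12 → M.
Square: lon ⌊9.5439/2⌋ = 4; lat ⌊0.4639/1⌋ = 0.
Subsquare: lon ⌊1.5439/0.0833333⌋ = 18 → s; lat ⌊0.4639/0.0416667⌋ = 11 → l.

NM40sl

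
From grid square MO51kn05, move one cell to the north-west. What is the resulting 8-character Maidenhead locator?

Longitude extended square 0; −1 → -1, wraps to 9, carry into subsquare.
Longitude subsquare k = 10; −1 → 9 = j.
Latitude extended square 5; +1 → 6.

MO51jn96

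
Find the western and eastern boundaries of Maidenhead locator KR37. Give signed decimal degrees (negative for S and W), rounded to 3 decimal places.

26.000, 28.000

Field K=10, R=17: +10·20° lon, +17·10° lat → SW at lon 20°, lat 80°.
Square 3, 7: +3·2° lon, +7·1° lat → SW at lon 26°, lat 87°.
Cell spans 2° lon × 1° lat.
west 26.000, east 28.000.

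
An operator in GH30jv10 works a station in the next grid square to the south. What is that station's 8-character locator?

GH30ju19

Latitude extended square 0; −1 → -1, wraps to 9, carry into subsquare.
Latitude subsquare v = 21; −1 → 20 = u.
The longitude characters are unchanged.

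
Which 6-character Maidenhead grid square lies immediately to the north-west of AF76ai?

AF66xj

Longitude subsquare a = 0; −1 → -1, wraps to 23 = x, carry into square.
Longitude square 7; −1 → 6.
Latitude subsquare i = 8; +1 → 9 = j.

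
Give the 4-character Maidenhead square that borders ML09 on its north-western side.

Longitude square 0; −1 → -1, wraps to 9, carry into field.
Longitude field M = 12; −1 → 11 = L.
Latitude square 9; +1 → 10, wraps to 0, carry into field.
Latitude field L = 11; +1 → 12 = M.

LM90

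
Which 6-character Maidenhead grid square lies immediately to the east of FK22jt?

FK22kt

Longitude subsquare j = 9; +1 → 10 = k.
The latitude characters are unchanged.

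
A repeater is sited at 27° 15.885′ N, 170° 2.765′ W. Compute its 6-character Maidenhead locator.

AL47xg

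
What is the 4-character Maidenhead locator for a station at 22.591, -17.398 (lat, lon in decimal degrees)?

Offset from 180°W / 90°S: lon 162.60°, lat 112.59°.
Field: lon ⌊162.60/20⌋ = 8 → I; lat ⌊112.59/10⌋ = 11 → L.
Square: lon ⌊2.60/2⌋ = 1; lat ⌊2.59/1⌋ = 2.

IL12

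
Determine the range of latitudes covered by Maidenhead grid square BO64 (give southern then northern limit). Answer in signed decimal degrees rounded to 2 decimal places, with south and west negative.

54.00, 55.00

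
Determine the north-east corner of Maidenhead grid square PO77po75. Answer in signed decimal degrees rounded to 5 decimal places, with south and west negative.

Field P=15, O=14: +15·20° lon, +14·10° lat → SW at lon 120°, lat 50°.
Square 7, 7: +7·2° lon, +7·1° lat → SW at lon 134°, lat 57°.
Subsquare p=15, o=14: +15·0.0833333° lon, +14·0.0416667° lat → SW at lon 135.25°, lat 57.5833°.
Extended square 7, 5: +7·0.00833333° lon, +5·0.00416667° lat → SW at lon 135.308°, lat 57.6042°.
Cell spans 0.00833333° lon × 0.00416667° lat. NE corner is SW corner plus one full cell.
latitude 57.60833, longitude 135.31667.

57.60833, 135.31667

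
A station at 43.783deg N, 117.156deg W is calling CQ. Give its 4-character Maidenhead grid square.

DN13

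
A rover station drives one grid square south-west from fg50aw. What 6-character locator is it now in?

Longitude subsquare a = 0; −1 → -1, wraps to 23 = x, carry into square.
Longitude square 5; −1 → 4.
Latitude subsquare w = 22; −1 → 21 = v.

FG40xv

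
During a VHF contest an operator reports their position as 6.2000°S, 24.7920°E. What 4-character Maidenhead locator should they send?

Add 180° to longitude and 90° to latitude: 204.79, 83.80.
Field: lon ⌊204.79/20⌋ = 10 → K; lat ⌊83.80/10⌋ = 8 → I.
Square: lon ⌊4.79/2⌋ = 2; lat ⌊3.80/1⌋ = 3.

KI23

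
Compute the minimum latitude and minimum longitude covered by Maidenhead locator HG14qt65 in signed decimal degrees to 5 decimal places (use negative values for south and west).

Field H=7, G=6: +7·20° lon, +6·10° lat → SW at lon -40°, lat -30°.
Square 1, 4: +1·2° lon, +4·1° lat → SW at lon -38°, lat -26°.
Subsquare q=16, t=19: +16·0.0833333° lon, +19·0.0416667° lat → SW at lon -36.6667°, lat -25.2083°.
Extended square 6, 5: +6·0.00833333° lon, +5·0.00416667° lat → SW at lon -36.6167°, lat -25.1875°.
latitude -25.18750, longitude -36.61667.

-25.18750, -36.61667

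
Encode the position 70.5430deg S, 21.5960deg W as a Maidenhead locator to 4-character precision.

Shift to the Maidenhead origin (180°W, 90°S): lon 158.40, lat 19.46.
Field: 158.40/20 → 7 → H, 19.46/10 → 1 → B; chars HB.
Square: 18.40/2 → 9, 9.46/1 → 9; chars 99.

HB99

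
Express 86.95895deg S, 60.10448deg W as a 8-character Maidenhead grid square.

Shift to the Maidenhead origin (180°W, 90°S): lon 119.89552, lat 3.04105.
Field: lon ⌊119.89552/20⌋ = 5 → F; lat ⌊3.04105/10⌋ = 0 → A.
Square: lon ⌊19.89552/2⌋ = 9; lat ⌊3.04105/1⌋ = 3.
Subsquare: lon ⌊1.89552/0.0833333⌋ = 22 → w; lat ⌊0.04105/0.0416667⌋ = 0 → a.
Extended square: lon ⌊0.06219/0.00833333⌋ = 7; lat ⌊0.04105/0.00416667⌋ = 9.

FA93wa79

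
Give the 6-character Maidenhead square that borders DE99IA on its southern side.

Latitude subsquare a = 0; −1 → -1, wraps to 23 = x, carry into square.
Latitude square 9; −1 → 8.
The longitude characters are unchanged.

DE98ix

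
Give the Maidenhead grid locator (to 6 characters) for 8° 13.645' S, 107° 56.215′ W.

DI61as

Add 180° to longitude and 90° to latitude: 72.0631, 81.7726.
Field: lon ⌊72.0631/20⌋ = 3 → D; lat ⌊81.7726/10⌋ = 8 → I.
Square: lon ⌊12.0631/2⌋ = 6; lat ⌊1.7726/1⌋ = 1.
Subsquare: lon ⌊0.0631/0.0833333⌋ = 0 → a; lat ⌊0.7726/0.0416667⌋ = 18 → s.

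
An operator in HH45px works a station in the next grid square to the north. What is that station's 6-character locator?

HH46pa

Latitude subsquare x = 23; +1 → 24, wraps to 0 = a, carry into square.
Latitude square 5; +1 → 6.
The longitude characters are unchanged.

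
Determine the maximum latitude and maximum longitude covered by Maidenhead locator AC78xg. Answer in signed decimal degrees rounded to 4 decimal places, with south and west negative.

-61.7083, -164.0000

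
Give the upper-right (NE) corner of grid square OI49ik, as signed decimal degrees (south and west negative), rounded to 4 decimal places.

-0.5417, 108.7500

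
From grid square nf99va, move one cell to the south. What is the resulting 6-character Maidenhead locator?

NF98vx

Latitude subsquare a = 0; −1 → -1, wraps to 23 = x, carry into square.
Latitude square 9; −1 → 8.
The longitude characters are unchanged.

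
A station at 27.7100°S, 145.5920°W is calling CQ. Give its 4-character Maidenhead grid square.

BG72

Shift to the Maidenhead origin (180°W, 90°S): lon 34.41, lat 62.29.
Field: lon ⌊34.41/20⌋ = 1 → B; lat ⌊62.29/10⌋ = 6 → G.
Square: lon ⌊14.41/2⌋ = 7; lat ⌊2.29/1⌋ = 2.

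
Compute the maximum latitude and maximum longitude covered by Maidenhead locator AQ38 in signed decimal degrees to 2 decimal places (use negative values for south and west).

79.00, -172.00

Field A=0, Q=16: +0·20° lon, +16·10° lat → SW at lon -180°, lat 70°.
Square 3, 8: +3·2° lon, +8·1° lat → SW at lon -174°, lat 78°.
Cell spans 2° lon × 1° lat. NE corner is SW corner plus one full cell.
latitude 79.00, longitude -172.00.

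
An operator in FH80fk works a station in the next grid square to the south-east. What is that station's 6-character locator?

Longitude subsquare f = 5; +1 → 6 = g.
Latitude subsquare k = 10; −1 → 9 = j.

FH80gj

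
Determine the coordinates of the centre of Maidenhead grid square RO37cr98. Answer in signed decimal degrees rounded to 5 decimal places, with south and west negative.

57.74375, 166.24583

Field R=17, O=14: +17·20° lon, +14·10° lat → SW at lon 160°, lat 50°.
Square 3, 7: +3·2° lon, +7·1° lat → SW at lon 166°, lat 57°.
Subsquare c=2, r=17: +2·0.0833333° lon, +17·0.0416667° lat → SW at lon 166.167°, lat 57.7083°.
Extended square 9, 8: +9·0.00833333° lon, +8·0.00416667° lat → SW at lon 166.242°, lat 57.7417°.
Cell spans 0.00833333° lon × 0.00416667° lat. Centre is SW corner plus half of each.
latitude 57.74375, longitude 166.24583.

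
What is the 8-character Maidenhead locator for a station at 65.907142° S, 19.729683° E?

JC94uc72

Shift to the Maidenhead origin (180°W, 90°S): lon 199.72968, lat 24.09286.
Field: 199.72968/20 → 9 → J, 24.09286/10 → 2 → C; chars JC.
Square: 19.72968/2 → 9, 4.09286/1 → 4; chars 94.
Subsquare: 1.72968/0.0833333 → 20 → u, 0.09286/0.0416667 → 2 → c; chars uc.
Extended square: 0.06302/0.00833333 → 7, 0.00952/0.00416667 → 2; chars 72.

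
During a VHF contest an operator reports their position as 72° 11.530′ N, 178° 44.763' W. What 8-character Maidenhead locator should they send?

Add 180° to longitude and 90° to latitude: 1.25395, 162.19217.
Field: 1.25395/20 → 0 → A, 162.19217/10 → 16 → Q; chars AQ.
Square: 1.25395/2 → 0, 2.19217/1 → 2; chars 02.
Subsquare: 1.25395/0.0833333 → 15 → p, 0.19217/0.0416667 → 4 → e; chars pe.
Extended square: 0.00395/0.00833333 → 0, 0.02550/0.00416667 → 6; chars 06.

AQ02pe06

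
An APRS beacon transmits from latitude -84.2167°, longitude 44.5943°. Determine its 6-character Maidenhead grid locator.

LA25hs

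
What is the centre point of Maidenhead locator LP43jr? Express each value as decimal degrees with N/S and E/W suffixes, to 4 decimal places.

63.7292° N, 48.7917° E

Field L=11, P=15: +11·20° lon, +15·10° lat → SW at lon 40°, lat 60°.
Square 4, 3: +4·2° lon, +3·1° lat → SW at lon 48°, lat 63°.
Subsquare j=9, r=17: +9·0.0833333° lon, +17·0.0416667° lat → SW at lon 48.75°, lat 63.7083°.
Cell spans 0.0833333° lon × 0.0416667° lat. Centre is SW corner plus half of each.
latitude 63.7292° N, longitude 48.7917° E.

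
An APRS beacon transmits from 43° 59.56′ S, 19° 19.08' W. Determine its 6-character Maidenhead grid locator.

IE06ia

Offset from 180°W / 90°S: lon 160.6820°, lat 46.0073°.
Field: 160.6820/20 → 8 → I, 46.0073/10 → 4 → E; chars IE.
Square: 0.6820/2 → 0, 6.0073/1 → 6; chars 06.
Subsquare: 0.6820/0.0833333 → 8 → i, 0.0073/0.0416667 → 0 → a; chars ia.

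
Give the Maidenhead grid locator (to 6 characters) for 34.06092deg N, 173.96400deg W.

Offset from 180°W / 90°S: lon 6.0360°, lat 124.0609°.
Field: lon ⌊6.0360/20⌋ = 0 → A; lat ⌊124.0609/10⌋ = 12 → M.
Square: lon ⌊6.0360/2⌋ = 3; lat ⌊4.0609/1⌋ = 4.
Subsquare: lon ⌊0.0360/0.0833333⌋ = 0 → a; lat ⌊0.0609/0.0416667⌋ = 1 → b.

AM34ab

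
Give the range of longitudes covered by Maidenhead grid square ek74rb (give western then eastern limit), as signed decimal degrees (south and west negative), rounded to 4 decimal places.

-84.5833, -84.5000

Field E=4, K=10: +4·20° lon, +10·10° lat → SW at lon -100°, lat 10°.
Square 7, 4: +7·2° lon, +4·1° lat → SW at lon -86°, lat 14°.
Subsquare r=17, b=1: +17·0.0833333° lon, +1·0.0416667° lat → SW at lon -84.5833°, lat 14.0417°.
Cell spans 0.0833333° lon × 0.0416667° lat.
west -84.5833, east -84.5000.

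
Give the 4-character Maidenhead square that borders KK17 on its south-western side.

KK06

Longitude square 1; −1 → 0.
Latitude square 7; −1 → 6.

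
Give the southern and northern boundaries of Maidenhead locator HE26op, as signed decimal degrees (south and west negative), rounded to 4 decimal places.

Field H=7, E=4: +7·20° lon, +4·10° lat → SW at lon -40°, lat -50°.
Square 2, 6: +2·2° lon, +6·1° lat → SW at lon -36°, lat -44°.
Subsquare o=14, p=15: +14·0.0833333° lon, +15·0.0416667° lat → SW at lon -34.8333°, lat -43.375°.
Cell spans 0.0833333° lon × 0.0416667° lat.
south -43.3750, north -43.3333.

-43.3750, -43.3333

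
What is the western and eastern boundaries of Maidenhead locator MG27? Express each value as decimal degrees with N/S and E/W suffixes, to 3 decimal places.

64.000° E, 66.000° E

Field M=12, G=6: +12·20° lon, +6·10° lat → SW at lon 60°, lat -30°.
Square 2, 7: +2·2° lon, +7·1° lat → SW at lon 64°, lat -23°.
Cell spans 2° lon × 1° lat.
west 64.000° E, east 66.000° E.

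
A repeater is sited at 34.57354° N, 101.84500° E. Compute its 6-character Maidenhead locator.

Add 180° to longitude and 90° to latitude: 281.8450, 124.5735.
Field: lon ⌊281.8450/20⌋ = 14 → O; lat ⌊124.5735/10⌋ = 12 → M.
Square: lon ⌊1.8450/2⌋ = 0; lat ⌊4.5735/1⌋ = 4.
Subsquare: lon ⌊1.8450/0.0833333⌋ = 22 → w; lat ⌊0.5735/0.0416667⌋ = 13 → n.

OM04wn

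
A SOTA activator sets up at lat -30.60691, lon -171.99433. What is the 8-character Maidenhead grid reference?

Shift to the Maidenhead origin (180°W, 90°S): lon 8.00567, lat 59.39309.
Field: 8.00567/20 → 0 → A, 59.39309/10 → 5 → F; chars AF.
Square: 8.00567/2 → 4, 9.39309/1 → 9; chars 49.
Subsquare: 0.00567/0.0833333 → 0 → a, 0.39309/0.0416667 → 9 → j; chars aj.
Extended square: 0.00567/0.00833333 → 0, 0.01809/0.00416667 → 4; chars 04.

AF49aj04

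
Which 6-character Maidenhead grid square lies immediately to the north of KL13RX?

Latitude subsquare x = 23; +1 → 24, wraps to 0 = a, carry into square.
Latitude square 3; +1 → 4.
The longitude characters are unchanged.

KL14ra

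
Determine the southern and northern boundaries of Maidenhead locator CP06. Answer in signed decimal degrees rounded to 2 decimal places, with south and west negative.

Field C=2, P=15: +2·20° lon, +15·10° lat → SW at lon -140°, lat 60°.
Square 0, 6: +0·2° lon, +6·1° lat → SW at lon -140°, lat 66°.
Cell spans 2° lon × 1° lat.
south 66.00, north 67.00.

66.00, 67.00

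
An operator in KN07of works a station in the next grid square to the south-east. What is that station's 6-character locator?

KN07pe

Longitude subsquare o = 14; +1 → 15 = p.
Latitude subsquare f = 5; −1 → 4 = e.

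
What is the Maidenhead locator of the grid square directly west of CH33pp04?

CH33op94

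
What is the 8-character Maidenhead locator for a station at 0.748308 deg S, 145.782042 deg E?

QI29vg30

Offset from 180°W / 90°S: lon 325.78204°, lat 89.25169°.
Field (20°×10°, letters A–R): lon ⌊325.78204/20⌋ = 16 → Q; lat ⌊89.25169/10⌋ = 8 → I.
Square (2°×1°, digits 0–9): lon ⌊5.78204/2⌋ = 2; lat ⌊9.25169/1⌋ = 9.
Subsquare (5′×2.5′, letters a–x): lon ⌊1.78204/0.0833333⌋ = 21 → v; lat ⌊0.25169/0.0416667⌋ = 6 → g.
Extended square (30″×15″, digits 0–9): lon ⌊0.03204/0.00833333⌋ = 3; lat ⌊0.00169/0.00416667⌋ = 0.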